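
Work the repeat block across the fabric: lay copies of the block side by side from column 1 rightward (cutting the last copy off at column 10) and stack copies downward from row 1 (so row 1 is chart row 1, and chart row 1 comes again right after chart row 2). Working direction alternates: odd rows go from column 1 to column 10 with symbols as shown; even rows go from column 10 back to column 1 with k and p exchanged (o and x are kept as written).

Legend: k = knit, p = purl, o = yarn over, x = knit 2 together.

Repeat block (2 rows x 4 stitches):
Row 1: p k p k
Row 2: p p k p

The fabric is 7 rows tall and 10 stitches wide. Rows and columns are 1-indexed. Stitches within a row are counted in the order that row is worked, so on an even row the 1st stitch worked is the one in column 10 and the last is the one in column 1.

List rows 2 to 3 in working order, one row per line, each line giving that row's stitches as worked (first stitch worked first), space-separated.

== ROWS AS WORKED ==
k k k p k k k p k k
p k p k p k p k p k

Derivation:
Row 2: chart row 2, WS - tiled (columns 1-10): p p k p p p k p p p; work from column 10 back to 1 with k<->p swapped.
Row 3: chart row 1, RS - tile across columns 1-10 and work as-is.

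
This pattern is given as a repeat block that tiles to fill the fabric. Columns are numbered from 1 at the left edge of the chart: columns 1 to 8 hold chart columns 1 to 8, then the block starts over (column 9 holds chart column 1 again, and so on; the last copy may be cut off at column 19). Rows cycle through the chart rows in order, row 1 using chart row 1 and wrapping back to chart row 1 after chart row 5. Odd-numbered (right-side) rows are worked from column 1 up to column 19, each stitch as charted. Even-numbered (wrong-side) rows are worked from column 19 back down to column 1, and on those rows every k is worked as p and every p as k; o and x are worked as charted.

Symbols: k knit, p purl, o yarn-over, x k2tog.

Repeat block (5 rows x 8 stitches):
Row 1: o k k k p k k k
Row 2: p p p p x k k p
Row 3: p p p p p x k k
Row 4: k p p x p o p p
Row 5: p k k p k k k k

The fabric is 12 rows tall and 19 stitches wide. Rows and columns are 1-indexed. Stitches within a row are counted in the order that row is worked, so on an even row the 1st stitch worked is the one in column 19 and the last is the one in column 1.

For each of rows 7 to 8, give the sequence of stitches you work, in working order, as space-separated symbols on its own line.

Row 7: chart row 2, RS - tile across columns 1-19 and work as-is.
Row 8: chart row 3, WS - tiled (columns 1-19): p p p p p x k k p p p p p x k k p p p; work from column 19 back to 1 with k<->p swapped.

Result:
p p p p x k k p p p p p x k k p p p p
k k k p p x k k k k k p p x k k k k k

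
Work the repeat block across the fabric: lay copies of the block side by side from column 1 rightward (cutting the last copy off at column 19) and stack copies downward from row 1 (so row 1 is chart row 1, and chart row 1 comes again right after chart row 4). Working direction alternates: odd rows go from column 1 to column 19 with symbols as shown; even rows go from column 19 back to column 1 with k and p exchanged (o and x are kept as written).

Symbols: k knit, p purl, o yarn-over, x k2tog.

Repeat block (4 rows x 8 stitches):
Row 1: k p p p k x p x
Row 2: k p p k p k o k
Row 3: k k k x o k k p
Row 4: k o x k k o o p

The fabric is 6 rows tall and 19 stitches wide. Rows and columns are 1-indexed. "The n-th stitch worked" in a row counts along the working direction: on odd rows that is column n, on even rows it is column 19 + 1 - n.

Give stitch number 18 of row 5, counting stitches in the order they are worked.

Result:
p

Derivation:
For row 5: chart row = ((5-1) mod 4) + 1 = 1; this is a RS (odd) row.
Chart row 1 tiled across columns 1-19: k p p p k x p x k p p p k x p x k p p
Right side: take the tiled row as-is (worked left to right from column 1).
Counting 18 along the worked row gives p.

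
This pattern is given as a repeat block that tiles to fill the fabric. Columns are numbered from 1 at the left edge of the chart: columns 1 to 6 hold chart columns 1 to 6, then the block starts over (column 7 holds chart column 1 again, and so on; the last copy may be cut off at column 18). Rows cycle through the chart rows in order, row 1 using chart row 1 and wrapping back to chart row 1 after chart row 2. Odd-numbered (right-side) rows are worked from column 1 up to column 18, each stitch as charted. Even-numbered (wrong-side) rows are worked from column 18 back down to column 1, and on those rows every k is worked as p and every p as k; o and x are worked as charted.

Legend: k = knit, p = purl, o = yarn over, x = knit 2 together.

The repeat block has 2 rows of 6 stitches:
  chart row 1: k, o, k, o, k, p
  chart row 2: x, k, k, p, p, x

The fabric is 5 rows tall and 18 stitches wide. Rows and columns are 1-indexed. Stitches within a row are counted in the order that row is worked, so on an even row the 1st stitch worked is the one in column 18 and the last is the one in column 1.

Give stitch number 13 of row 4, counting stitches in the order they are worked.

Row 4 uses chart row ((4-1) mod 2)+1 = 2. Row 4 is even, so WS.
Chart row 2 tiled across columns 1-18: x k k p p x x k k p p x x k k p p x
WS: work from column 18 back to column 1 (reverse the tiled row), swapping k<->p (o and x unchanged).
Row 4 as worked: x k k p p x x k k p p x x k k p p x
The 13th stitch worked is x.

== STITCH ==
x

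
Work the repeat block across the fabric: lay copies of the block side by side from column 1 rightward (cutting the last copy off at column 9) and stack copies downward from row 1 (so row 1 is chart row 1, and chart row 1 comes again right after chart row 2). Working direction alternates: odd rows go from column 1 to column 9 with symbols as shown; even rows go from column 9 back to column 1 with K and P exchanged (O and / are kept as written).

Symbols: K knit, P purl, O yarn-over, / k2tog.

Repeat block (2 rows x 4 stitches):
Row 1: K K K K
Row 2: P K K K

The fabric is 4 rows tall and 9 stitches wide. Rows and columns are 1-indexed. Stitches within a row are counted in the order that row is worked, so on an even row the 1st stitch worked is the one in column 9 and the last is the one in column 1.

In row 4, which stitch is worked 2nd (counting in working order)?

Row 4 uses chart row ((4-1) mod 2)+1 = 2. Row 4 is even, so WS.
Chart row 2 tiled across columns 1-9: P K K K P K K K P
WS: work from column 9 back to column 1 (reverse the tiled row), swapping K<->P (O and / unchanged).
Row 4 as worked: K P P P K P P P K
Counting 2 along the worked row gives P.

Result:
P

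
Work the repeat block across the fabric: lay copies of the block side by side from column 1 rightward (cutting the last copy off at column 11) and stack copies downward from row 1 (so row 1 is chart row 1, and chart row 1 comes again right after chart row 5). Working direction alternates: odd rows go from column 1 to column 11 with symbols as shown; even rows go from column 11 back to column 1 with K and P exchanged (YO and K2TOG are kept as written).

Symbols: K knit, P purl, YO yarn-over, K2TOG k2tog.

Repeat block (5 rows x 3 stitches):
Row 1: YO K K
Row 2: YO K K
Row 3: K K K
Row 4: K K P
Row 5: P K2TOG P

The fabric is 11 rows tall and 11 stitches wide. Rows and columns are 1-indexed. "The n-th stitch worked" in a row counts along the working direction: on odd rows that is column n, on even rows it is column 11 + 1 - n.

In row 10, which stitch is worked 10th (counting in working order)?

Row 10 uses chart row ((10-1) mod 5)+1 = 5. Row 10 is even, so WS.
Chart row 5 tiled across columns 1-11: P K2TOG P P K2TOG P P K2TOG P P K2TOG
WS row: flip the tiled sequence (start at column 11) and apply K<->P; YO and K2TOG stay.
Row 10 as worked: K2TOG K K K2TOG K K K2TOG K K K2TOG K
Stitch 10 in working order -> K2TOG

Result:
K2TOG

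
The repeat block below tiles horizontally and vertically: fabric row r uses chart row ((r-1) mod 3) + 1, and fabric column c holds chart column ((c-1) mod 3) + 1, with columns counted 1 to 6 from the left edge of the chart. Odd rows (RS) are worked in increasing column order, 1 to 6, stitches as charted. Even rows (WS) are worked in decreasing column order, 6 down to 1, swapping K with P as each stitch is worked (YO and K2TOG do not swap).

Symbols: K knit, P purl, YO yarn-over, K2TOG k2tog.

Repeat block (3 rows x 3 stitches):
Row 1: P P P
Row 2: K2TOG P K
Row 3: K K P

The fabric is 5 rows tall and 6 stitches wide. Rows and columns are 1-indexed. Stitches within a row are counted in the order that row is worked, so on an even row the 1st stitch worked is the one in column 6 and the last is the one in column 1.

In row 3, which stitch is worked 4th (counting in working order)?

Row 3: (3-1) mod 3 = 2, so use chart row 3. Odd row -> RS.
Chart row 3 tiled across columns 1-6: K K P K K P
Right side: take the tiled row as-is (worked left to right from column 1).
Counting 4 along the worked row gives K.

== STITCH ==
K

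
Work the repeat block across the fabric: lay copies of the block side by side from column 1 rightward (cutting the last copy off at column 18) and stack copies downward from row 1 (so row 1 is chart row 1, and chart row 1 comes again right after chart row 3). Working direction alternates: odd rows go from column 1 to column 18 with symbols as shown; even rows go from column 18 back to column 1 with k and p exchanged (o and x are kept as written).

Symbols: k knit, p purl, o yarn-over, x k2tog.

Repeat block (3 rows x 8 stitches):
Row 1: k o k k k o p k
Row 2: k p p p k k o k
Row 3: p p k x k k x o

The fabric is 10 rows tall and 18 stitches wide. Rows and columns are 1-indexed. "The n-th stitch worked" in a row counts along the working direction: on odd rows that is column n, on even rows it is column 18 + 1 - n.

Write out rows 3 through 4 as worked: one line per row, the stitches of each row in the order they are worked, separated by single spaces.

Rows as worked:
p p k x k k x o p p k x k k x o p p
o p p k o p p p o p p k o p p p o p

Derivation:
Row 3: chart row 3, RS - tile across columns 1-18 and work as-is.
Row 4: chart row 1, WS - tiled (columns 1-18): k o k k k o p k k o k k k o p k k o; work from column 18 back to 1 with k<->p swapped.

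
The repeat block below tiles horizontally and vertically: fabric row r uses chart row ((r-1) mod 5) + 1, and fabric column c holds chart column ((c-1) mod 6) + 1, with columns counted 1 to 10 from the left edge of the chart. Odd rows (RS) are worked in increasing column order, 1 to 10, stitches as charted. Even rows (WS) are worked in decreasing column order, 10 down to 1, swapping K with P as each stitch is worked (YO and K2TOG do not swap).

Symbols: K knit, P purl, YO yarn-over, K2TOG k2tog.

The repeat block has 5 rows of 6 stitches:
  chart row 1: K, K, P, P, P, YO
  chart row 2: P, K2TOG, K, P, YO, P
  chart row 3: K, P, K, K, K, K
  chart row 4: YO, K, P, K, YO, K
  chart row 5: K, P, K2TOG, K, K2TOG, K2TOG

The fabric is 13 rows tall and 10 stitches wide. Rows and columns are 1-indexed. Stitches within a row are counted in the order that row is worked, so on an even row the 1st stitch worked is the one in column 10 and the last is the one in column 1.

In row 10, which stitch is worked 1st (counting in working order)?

== STITCH ==
P

Derivation:
For row 10: chart row = ((10-1) mod 5) + 1 = 5; this is a WS (even) row.
Chart row 5 tiled across columns 1-10: K P K2TOG K K2TOG K2TOG K P K2TOG K
Wrong side: read the tiled row from column 10 down to 1 and exchange K with P (leave YO, K2TOG).
Row 10 as worked: P K2TOG K P K2TOG K2TOG P K2TOG K P
Stitch 1 in working order -> P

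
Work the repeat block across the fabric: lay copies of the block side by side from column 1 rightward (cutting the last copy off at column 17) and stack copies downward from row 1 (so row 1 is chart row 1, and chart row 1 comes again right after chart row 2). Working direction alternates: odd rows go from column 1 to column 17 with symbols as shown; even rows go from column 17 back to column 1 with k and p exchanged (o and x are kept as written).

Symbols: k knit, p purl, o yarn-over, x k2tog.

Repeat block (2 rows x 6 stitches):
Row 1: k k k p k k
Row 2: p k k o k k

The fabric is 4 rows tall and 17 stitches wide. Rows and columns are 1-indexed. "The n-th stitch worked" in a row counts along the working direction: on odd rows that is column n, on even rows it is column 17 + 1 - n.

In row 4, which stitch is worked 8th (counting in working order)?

For row 4: chart row = ((4-1) mod 2) + 1 = 2; this is a WS (even) row.
Chart row 2 tiled across columns 1-17: p k k o k k p k k o k k p k k o k
WS row: flip the tiled sequence (start at column 17) and apply k<->p; o and x stay.
Row 4 as worked: p o p p k p p o p p k p p o p p k
Counting 8 along the worked row gives o.

== STITCH ==
o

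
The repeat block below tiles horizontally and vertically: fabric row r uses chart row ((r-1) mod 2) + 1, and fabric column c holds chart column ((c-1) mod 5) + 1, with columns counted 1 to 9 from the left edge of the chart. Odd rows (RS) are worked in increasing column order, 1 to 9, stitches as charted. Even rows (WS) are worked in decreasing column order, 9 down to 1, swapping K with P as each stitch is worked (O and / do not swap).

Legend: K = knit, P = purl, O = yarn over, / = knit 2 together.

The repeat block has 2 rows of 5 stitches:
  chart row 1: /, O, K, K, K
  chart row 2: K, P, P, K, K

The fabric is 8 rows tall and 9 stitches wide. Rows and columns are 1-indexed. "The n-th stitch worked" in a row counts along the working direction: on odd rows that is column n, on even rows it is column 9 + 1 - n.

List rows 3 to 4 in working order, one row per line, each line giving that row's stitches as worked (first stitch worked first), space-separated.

== ROWS AS WORKED ==
/ O K K K / O K K
P K K P P P K K P

Derivation:
Row 3: chart row 1, RS - tile across columns 1-9 and work as-is.
Row 4: chart row 2, WS - tiled (columns 1-9): K P P K K K P P K; work from column 9 back to 1 with K<->P swapped.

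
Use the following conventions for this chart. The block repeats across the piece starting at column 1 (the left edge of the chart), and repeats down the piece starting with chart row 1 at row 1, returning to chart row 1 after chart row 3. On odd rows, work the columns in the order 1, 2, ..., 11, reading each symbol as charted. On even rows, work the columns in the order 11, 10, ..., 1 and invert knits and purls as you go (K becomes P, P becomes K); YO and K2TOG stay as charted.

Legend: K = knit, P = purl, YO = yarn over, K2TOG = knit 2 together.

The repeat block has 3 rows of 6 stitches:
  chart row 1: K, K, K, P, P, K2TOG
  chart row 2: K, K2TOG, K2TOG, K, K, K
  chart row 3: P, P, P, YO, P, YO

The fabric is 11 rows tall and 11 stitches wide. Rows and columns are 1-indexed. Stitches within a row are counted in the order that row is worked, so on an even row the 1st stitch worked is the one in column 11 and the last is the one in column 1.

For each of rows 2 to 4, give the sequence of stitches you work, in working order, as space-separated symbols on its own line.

Rows as worked:
P P K2TOG K2TOG P P P P K2TOG K2TOG P
P P P YO P YO P P P YO P
K K P P P K2TOG K K P P P

Derivation:
Row 2: chart row 2, WS - tiled (columns 1-11): K K2TOG K2TOG K K K K K2TOG K2TOG K K; work from column 11 back to 1 with K<->P swapped.
Row 3: chart row 3, RS - tile across columns 1-11 and work as-is.
Row 4: chart row 1, WS - tiled (columns 1-11): K K K P P K2TOG K K K P P; work from column 11 back to 1 with K<->P swapped.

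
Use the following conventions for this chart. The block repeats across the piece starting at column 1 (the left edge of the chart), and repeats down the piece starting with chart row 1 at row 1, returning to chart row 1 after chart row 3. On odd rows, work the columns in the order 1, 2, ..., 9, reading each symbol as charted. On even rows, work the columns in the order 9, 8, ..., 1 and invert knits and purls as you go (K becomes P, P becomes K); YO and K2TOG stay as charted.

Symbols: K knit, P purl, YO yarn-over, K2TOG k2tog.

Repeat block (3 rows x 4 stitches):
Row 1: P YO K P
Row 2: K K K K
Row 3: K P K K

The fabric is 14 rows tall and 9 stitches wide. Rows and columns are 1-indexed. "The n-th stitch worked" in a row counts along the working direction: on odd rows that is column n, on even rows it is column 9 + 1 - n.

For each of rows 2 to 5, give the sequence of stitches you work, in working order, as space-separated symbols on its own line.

Result:
P P P P P P P P P
K P K K K P K K K
K K P YO K K P YO K
K K K K K K K K K

Derivation:
Row 2: chart row 2, WS - tiled (columns 1-9): K K K K K K K K K; work from column 9 back to 1 with K<->P swapped.
Row 3: chart row 3, RS - tile across columns 1-9 and work as-is.
Row 4: chart row 1, WS - tiled (columns 1-9): P YO K P P YO K P P; work from column 9 back to 1 with K<->P swapped.
Row 5: chart row 2, RS - tile across columns 1-9 and work as-is.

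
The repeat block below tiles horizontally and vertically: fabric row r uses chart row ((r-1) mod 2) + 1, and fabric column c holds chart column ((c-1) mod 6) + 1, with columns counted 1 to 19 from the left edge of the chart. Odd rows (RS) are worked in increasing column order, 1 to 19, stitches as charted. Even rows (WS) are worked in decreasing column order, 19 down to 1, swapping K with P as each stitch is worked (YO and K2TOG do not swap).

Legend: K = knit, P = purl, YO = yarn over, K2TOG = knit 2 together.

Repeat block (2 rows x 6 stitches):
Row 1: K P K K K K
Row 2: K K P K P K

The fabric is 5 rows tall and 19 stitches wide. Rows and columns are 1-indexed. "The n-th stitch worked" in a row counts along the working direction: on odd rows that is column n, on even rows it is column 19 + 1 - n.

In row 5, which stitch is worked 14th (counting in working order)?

Row 5 uses chart row ((5-1) mod 2)+1 = 1. Row 5 is odd, so RS.
Chart row 1 tiled across columns 1-19: K P K K K K K P K K K K K P K K K K K
RS: work column 1 to column 19, symbols as charted — the tiled row is the row as worked.
Stitch 14 in working order -> P

Stitch:
P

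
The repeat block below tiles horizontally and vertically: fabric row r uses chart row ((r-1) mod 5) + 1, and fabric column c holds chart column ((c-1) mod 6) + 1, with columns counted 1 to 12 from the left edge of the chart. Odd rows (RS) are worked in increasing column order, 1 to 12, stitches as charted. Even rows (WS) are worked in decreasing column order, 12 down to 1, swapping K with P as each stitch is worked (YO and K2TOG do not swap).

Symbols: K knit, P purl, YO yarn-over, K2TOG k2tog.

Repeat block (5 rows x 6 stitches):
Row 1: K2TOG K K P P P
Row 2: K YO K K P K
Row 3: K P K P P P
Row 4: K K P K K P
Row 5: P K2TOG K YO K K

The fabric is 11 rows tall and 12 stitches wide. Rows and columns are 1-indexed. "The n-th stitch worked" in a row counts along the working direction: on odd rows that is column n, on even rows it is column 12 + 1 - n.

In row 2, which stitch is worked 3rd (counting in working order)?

Row 2 uses chart row ((2-1) mod 5)+1 = 2. Row 2 is even, so WS.
Chart row 2 tiled across columns 1-12: K YO K K P K K YO K K P K
Wrong side: read the tiled row from column 12 down to 1 and exchange K with P (leave YO, K2TOG).
Row 2 as worked: P K P P YO P P K P P YO P
The 3rd stitch worked is P.

Result:
P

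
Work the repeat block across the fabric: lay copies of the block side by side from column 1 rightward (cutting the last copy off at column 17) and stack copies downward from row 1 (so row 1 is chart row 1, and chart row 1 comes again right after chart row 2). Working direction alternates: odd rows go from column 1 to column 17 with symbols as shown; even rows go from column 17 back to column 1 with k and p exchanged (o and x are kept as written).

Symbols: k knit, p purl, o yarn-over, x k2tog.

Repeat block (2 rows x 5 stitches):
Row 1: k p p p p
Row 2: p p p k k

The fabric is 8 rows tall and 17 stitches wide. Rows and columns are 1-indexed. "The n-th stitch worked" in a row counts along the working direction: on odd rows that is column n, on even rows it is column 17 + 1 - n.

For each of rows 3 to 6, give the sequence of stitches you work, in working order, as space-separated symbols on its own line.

Row 3: chart row 1, RS - tile across columns 1-17 and work as-is.
Row 4: chart row 2, WS - tiled (columns 1-17): p p p k k p p p k k p p p k k p p; work from column 17 back to 1 with k<->p swapped.
Row 5: chart row 1, RS - tile across columns 1-17 and work as-is.
Row 6: chart row 2, WS - tiled (columns 1-17): p p p k k p p p k k p p p k k p p; work from column 17 back to 1 with k<->p swapped.

== ROWS AS WORKED ==
k p p p p k p p p p k p p p p k p
k k p p k k k p p k k k p p k k k
k p p p p k p p p p k p p p p k p
k k p p k k k p p k k k p p k k k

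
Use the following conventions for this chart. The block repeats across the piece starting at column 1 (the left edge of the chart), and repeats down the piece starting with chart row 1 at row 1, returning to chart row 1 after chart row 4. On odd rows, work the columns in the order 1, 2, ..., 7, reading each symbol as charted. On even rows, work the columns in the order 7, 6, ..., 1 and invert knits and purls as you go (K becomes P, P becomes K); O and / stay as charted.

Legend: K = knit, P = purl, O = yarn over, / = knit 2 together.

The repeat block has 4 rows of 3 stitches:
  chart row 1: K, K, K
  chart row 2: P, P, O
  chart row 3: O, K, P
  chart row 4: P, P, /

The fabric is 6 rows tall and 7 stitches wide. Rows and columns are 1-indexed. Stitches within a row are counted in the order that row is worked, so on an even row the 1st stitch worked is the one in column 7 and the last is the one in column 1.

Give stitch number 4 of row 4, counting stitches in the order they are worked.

Row 4 uses chart row ((4-1) mod 4)+1 = 4. Row 4 is even, so WS.
Chart row 4 tiled across columns 1-7: P P / P P / P
WS: work from column 7 back to column 1 (reverse the tiled row), swapping K<->P (O and / unchanged).
Row 4 as worked: K / K K / K K
The 4th stitch worked is K.

Result:
K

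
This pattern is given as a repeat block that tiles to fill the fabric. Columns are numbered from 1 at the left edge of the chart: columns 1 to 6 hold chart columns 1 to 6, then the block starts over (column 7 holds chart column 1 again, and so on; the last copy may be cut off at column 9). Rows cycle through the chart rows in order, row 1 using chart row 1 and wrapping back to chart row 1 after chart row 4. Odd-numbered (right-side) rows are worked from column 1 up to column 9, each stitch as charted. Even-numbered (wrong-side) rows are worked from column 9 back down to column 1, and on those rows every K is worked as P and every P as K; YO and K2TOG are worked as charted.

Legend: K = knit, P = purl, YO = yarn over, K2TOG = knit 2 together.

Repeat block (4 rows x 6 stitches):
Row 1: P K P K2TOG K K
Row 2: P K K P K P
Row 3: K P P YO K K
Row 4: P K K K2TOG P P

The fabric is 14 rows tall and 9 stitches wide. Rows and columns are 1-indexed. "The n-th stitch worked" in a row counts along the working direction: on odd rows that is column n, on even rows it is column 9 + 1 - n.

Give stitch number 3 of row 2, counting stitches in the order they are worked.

For row 2: chart row = ((2-1) mod 4) + 1 = 2; this is a WS (even) row.
Chart row 2 tiled across columns 1-9: P K K P K P P K K
Wrong side: read the tiled row from column 9 down to 1 and exchange K with P (leave YO, K2TOG).
Row 2 as worked: P P K K P K P P K
The 3rd stitch worked is K.

Result:
K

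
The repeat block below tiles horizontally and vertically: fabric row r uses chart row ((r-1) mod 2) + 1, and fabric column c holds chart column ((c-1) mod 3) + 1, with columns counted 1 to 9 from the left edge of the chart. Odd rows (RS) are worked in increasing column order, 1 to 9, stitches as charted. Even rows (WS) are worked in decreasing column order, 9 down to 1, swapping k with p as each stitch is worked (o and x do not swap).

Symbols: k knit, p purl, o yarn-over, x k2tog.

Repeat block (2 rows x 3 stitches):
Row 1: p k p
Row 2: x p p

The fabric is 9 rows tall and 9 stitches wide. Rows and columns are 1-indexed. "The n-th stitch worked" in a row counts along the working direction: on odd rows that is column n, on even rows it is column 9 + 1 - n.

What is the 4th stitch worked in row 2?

Result:
k

Derivation:
Row 2: (2-1) mod 2 = 1, so use chart row 2. Even row -> WS.
Chart row 2 tiled across columns 1-9: x p p x p p x p p
Wrong side: read the tiled row from column 9 down to 1 and exchange k with p (leave o, x).
Row 2 as worked: k k x k k x k k x
The 4th stitch worked is k.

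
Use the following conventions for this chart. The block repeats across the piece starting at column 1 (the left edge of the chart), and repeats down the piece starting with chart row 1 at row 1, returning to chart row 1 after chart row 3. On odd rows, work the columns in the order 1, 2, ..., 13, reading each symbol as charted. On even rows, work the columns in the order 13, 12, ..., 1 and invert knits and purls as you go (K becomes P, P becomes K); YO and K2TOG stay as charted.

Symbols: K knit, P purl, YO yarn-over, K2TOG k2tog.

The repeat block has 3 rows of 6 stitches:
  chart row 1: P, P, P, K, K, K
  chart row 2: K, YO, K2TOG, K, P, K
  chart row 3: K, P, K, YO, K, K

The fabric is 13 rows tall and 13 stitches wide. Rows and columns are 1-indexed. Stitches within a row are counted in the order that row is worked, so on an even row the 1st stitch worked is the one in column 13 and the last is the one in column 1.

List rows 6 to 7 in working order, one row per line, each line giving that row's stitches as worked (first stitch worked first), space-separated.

Result:
P P P YO P K P P P YO P K P
P P P K K K P P P K K K P

Derivation:
Row 6: chart row 3, WS - tiled (columns 1-13): K P K YO K K K P K YO K K K; work from column 13 back to 1 with K<->P swapped.
Row 7: chart row 1, RS - tile across columns 1-13 and work as-is.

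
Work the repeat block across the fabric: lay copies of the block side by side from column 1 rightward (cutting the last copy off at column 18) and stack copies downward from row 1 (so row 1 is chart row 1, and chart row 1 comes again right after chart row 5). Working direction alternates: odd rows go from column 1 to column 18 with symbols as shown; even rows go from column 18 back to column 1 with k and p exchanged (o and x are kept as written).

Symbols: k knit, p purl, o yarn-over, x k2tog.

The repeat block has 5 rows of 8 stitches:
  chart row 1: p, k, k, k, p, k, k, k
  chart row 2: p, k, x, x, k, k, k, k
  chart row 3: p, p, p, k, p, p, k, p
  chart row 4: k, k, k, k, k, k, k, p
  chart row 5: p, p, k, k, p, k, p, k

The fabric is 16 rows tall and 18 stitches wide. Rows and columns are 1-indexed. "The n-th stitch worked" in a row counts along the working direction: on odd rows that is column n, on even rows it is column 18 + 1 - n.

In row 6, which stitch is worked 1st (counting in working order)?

== STITCH ==
p

Derivation:
Row 6 uses chart row ((6-1) mod 5)+1 = 1. Row 6 is even, so WS.
Chart row 1 tiled across columns 1-18: p k k k p k k k p k k k p k k k p k
WS row: flip the tiled sequence (start at column 18) and apply k<->p; o and x stay.
Row 6 as worked: p k p p p k p p p k p p p k p p p k
Stitch 1 in working order -> p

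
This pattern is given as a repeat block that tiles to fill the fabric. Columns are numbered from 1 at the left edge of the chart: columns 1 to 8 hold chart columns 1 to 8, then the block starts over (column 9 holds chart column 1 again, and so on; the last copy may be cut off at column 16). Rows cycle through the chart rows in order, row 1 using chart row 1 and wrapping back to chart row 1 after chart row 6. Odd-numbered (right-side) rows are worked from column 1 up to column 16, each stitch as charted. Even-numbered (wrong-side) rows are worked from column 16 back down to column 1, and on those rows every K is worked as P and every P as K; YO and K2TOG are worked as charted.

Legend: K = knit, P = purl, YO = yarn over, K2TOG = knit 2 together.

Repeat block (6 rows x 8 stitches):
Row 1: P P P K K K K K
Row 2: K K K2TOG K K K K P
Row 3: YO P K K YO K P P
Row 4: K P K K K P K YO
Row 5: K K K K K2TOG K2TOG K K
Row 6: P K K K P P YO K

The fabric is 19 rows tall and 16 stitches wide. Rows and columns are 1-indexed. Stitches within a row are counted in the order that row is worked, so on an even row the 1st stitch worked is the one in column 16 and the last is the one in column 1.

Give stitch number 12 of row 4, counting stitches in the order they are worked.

Result:
P

Derivation:
For row 4: chart row = ((4-1) mod 6) + 1 = 4; this is a WS (even) row.
Chart row 4 tiled across columns 1-16: K P K K K P K YO K P K K K P K YO
Wrong side: read the tiled row from column 16 down to 1 and exchange K with P (leave YO, K2TOG).
Row 4 as worked: YO P K P P P K P YO P K P P P K P
Counting 12 along the worked row gives P.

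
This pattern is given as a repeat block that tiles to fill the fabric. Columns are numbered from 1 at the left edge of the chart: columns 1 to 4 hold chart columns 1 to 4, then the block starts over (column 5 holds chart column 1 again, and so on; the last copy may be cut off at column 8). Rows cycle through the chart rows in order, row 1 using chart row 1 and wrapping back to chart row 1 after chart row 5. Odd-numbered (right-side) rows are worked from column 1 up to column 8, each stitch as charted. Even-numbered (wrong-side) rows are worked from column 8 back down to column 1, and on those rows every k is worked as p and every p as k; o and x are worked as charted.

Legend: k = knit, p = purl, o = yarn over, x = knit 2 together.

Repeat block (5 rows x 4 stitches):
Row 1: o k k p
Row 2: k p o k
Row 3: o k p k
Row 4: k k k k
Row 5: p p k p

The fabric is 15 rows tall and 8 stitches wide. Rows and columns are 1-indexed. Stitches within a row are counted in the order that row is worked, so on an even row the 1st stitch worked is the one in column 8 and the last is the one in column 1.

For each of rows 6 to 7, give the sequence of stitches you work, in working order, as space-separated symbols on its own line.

Rows as worked:
k p p o k p p o
k p o k k p o k

Derivation:
Row 6: chart row 1, WS - tiled (columns 1-8): o k k p o k k p; work from column 8 back to 1 with k<->p swapped.
Row 7: chart row 2, RS - tile across columns 1-8 and work as-is.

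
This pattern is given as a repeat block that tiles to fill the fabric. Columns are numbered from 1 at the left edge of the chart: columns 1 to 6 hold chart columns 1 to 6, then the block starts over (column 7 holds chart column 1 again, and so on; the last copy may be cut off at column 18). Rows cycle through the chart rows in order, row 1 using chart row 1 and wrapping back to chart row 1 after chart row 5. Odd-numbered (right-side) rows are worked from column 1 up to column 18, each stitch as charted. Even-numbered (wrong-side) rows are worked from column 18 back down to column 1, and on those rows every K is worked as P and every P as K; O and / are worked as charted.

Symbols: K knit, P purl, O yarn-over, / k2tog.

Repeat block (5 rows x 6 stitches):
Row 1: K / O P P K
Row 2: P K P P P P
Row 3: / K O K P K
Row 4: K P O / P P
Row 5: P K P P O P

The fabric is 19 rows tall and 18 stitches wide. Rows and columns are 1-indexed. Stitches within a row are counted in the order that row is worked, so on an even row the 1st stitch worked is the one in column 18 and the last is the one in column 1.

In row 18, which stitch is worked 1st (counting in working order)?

For row 18: chart row = ((18-1) mod 5) + 1 = 3; this is a WS (even) row.
Chart row 3 tiled across columns 1-18: / K O K P K / K O K P K / K O K P K
WS: work from column 18 back to column 1 (reverse the tiled row), swapping K<->P (O and / unchanged).
Row 18 as worked: P K P O P / P K P O P / P K P O P /
Counting 1 along the worked row gives P.

Result:
P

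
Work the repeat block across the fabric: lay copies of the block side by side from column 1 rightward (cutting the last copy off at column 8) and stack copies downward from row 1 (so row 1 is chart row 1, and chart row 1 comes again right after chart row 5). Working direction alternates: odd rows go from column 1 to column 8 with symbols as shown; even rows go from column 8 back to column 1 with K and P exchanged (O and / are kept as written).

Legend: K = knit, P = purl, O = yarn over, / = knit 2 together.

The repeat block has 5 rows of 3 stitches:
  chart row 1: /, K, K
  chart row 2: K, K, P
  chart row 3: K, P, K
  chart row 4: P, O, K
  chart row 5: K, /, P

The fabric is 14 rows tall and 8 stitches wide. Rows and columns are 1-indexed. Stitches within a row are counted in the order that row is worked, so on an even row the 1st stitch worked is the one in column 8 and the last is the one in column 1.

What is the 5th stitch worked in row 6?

Result:
/

Derivation:
Row 6: (6-1) mod 5 = 0, so use chart row 1. Even row -> WS.
Chart row 1 tiled across columns 1-8: / K K / K K / K
WS row: flip the tiled sequence (start at column 8) and apply K<->P; O and / stay.
Row 6 as worked: P / P P / P P /
Stitch 5 in working order -> /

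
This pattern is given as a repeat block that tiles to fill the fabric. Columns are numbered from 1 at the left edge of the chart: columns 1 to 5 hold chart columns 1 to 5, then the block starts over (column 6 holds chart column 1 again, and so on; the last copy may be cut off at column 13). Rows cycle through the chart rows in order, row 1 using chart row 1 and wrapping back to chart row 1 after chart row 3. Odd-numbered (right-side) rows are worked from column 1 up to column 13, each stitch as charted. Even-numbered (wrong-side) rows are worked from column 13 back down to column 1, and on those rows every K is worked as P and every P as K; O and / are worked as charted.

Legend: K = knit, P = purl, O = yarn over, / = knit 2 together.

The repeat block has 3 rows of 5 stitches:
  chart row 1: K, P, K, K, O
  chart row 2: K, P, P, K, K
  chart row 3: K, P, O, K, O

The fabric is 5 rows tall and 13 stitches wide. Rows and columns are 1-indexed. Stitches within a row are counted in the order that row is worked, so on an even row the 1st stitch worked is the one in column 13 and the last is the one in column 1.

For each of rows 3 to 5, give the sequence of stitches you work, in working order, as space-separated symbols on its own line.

Row 3: chart row 3, RS - tile across columns 1-13 and work as-is.
Row 4: chart row 1, WS - tiled (columns 1-13): K P K K O K P K K O K P K; work from column 13 back to 1 with K<->P swapped.
Row 5: chart row 2, RS - tile across columns 1-13 and work as-is.

== ROWS AS WORKED ==
K P O K O K P O K O K P O
P K P O P P K P O P P K P
K P P K K K P P K K K P P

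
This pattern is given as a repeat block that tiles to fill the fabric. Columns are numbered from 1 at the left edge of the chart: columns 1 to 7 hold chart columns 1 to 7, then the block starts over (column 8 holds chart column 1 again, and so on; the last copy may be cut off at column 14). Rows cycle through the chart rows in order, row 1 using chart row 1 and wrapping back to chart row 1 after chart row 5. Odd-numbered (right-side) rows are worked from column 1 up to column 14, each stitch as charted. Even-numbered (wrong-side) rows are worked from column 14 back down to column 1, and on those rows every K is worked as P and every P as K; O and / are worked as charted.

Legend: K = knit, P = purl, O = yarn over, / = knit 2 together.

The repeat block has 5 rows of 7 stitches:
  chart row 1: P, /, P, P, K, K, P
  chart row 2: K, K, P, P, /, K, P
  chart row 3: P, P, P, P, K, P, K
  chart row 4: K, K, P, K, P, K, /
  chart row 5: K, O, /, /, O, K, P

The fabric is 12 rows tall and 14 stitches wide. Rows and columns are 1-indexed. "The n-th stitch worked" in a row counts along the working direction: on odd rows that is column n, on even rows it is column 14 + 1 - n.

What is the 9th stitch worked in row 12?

Row 12: (12-1) mod 5 = 1, so use chart row 2. Even row -> WS.
Chart row 2 tiled across columns 1-14: K K P P / K P K K P P / K P
WS row: flip the tiled sequence (start at column 14) and apply K<->P; O and / stay.
Row 12 as worked: K P / K K P P K P / K K P P
Stitch 9 in working order -> P

== STITCH ==
P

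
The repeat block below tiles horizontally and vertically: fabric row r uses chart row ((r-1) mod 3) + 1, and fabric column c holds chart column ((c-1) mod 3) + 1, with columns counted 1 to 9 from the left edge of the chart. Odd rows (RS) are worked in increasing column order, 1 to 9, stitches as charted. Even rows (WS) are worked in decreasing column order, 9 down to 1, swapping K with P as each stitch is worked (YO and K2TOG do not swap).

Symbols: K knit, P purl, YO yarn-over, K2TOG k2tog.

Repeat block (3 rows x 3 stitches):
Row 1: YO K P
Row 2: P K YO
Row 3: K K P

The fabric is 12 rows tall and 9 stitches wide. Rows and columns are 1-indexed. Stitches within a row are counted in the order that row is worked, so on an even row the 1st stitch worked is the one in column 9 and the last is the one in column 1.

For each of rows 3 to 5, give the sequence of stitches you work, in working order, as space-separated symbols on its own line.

Row 3: chart row 3, RS - tile across columns 1-9 and work as-is.
Row 4: chart row 1, WS - tiled (columns 1-9): YO K P YO K P YO K P; work from column 9 back to 1 with K<->P swapped.
Row 5: chart row 2, RS - tile across columns 1-9 and work as-is.

== ROWS AS WORKED ==
K K P K K P K K P
K P YO K P YO K P YO
P K YO P K YO P K YO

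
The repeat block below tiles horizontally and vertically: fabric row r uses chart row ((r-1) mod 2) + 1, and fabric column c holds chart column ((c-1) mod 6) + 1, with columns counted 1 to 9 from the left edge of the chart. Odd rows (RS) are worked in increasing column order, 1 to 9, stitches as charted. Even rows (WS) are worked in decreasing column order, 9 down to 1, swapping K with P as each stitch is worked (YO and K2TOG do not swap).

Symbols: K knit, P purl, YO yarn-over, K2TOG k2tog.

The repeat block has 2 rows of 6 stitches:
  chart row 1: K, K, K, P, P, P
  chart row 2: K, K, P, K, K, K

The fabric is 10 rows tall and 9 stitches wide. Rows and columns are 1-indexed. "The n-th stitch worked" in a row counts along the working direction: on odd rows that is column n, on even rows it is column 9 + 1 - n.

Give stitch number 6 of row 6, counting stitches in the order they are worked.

Result:
P

Derivation:
For row 6: chart row = ((6-1) mod 2) + 1 = 2; this is a WS (even) row.
Chart row 2 tiled across columns 1-9: K K P K K K K K P
WS: work from column 9 back to column 1 (reverse the tiled row), swapping K<->P (YO and K2TOG unchanged).
Row 6 as worked: K P P P P P K P P
Counting 6 along the worked row gives P.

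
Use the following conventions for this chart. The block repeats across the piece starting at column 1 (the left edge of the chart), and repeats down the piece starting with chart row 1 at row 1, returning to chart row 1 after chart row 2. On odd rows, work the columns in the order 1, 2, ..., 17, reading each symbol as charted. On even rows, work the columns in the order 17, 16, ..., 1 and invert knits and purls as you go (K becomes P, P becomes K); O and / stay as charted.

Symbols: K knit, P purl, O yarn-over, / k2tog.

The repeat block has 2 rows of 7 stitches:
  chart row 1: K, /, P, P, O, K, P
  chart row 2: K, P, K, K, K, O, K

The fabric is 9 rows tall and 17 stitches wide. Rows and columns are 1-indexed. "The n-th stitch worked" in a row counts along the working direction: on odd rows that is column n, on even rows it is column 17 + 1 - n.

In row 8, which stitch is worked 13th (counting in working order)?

Stitch:
P

Derivation:
Row 8: (8-1) mod 2 = 1, so use chart row 2. Even row -> WS.
Chart row 2 tiled across columns 1-17: K P K K K O K K P K K K O K K P K
WS: work from column 17 back to column 1 (reverse the tiled row), swapping K<->P (O and / unchanged).
Row 8 as worked: P K P P O P P P K P P O P P P K P
The 13th stitch worked is P.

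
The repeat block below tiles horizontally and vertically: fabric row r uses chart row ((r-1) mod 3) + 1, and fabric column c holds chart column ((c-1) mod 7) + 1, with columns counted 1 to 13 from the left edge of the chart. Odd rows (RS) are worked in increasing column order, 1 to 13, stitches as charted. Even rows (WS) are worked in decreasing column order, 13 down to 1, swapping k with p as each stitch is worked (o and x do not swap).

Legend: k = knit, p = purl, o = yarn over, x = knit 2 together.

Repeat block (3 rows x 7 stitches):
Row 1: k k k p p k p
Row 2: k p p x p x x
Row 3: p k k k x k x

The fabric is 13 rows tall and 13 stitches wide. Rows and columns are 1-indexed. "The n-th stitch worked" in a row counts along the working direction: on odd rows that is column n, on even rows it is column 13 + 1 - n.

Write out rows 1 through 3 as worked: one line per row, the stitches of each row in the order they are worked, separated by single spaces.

Rows as worked:
k k k p p k p k k k p p k
x k x k k p x x k x k k p
p k k k x k x p k k k x k

Derivation:
Row 1: chart row 1, RS - tile across columns 1-13 and work as-is.
Row 2: chart row 2, WS - tiled (columns 1-13): k p p x p x x k p p x p x; work from column 13 back to 1 with k<->p swapped.
Row 3: chart row 3, RS - tile across columns 1-13 and work as-is.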